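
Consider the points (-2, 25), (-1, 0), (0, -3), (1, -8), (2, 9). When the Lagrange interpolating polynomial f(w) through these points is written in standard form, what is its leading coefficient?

2

The leading coefficient equals the top divided difference f[-2,-1,0,1,2].
f[-2,-1] = (0 - 25) / (-1 - (-2)) = -25
f[-1,0] = (-3 - 0) / (0 - (-1)) = -3
f[0,1] = (-8 - (-3)) / (1 - 0) = -5
f[1,2] = (9 - (-8)) / (2 - 1) = 17
f[-2,-1,0] = (-3 - (-25)) / (0 - (-2)) = 11
f[-1,0,1] = (-5 - (-3)) / (1 - (-1)) = -1
f[0,1,2] = (17 - (-5)) / (2 - 0) = 11
f[-2,-1,0,1] = (-1 - 11) / (1 - (-2)) = -4
f[-1,0,1,2] = (11 - (-1)) / (2 - (-1)) = 4
f[-2,-1,0,1,2] = (4 - (-4)) / (2 - (-2)) = 2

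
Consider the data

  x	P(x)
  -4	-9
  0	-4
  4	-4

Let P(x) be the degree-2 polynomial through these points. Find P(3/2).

-437/128

L_0(3/2) = (3/2)·(-5/2)/[(-4)·(-8)] = -15/128
L_1(3/2) = (11/2)·(-5/2)/[(4)·(-4)] = 55/64
L_2(3/2) = (11/2)·(3/2)/[(8)·(4)] = 33/128
Sum: (-9)·(-15/128) + (-4)·(55/64) + (-4)·(33/128) = -437/128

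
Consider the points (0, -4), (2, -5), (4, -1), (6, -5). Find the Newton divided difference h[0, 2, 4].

5/8

h[0,2] = (-5 - (-4)) / (2 - 0) = -1/2
h[2,4] = (-1 - (-5)) / (4 - 2) = 2
h[0,2,4] = (2 - (-1/2)) / (4 - 0) = 5/8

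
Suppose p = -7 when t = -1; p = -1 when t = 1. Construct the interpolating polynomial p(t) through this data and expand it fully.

p(t) = 3t - 4

Build the Lagrange basis polynomials:
L_0(t) = (t - 1) / [-2] = -(1/2)t + 1/2
L_1(t) = (t + 1) / [2] = (1/2)t + 1/2
p(t) = (-7)·L_0 + (-1)·L_1
  (-7)·L_0(t) = (7/2)t - 7/2
  (-1)·L_1(t) = -(1/2)t - 1/2
Adding term by term: 3t - 4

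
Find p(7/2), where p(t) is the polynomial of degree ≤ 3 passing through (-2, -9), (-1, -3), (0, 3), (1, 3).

-501/8

Evaluate each Lagrange basis at t = 7/2:
L_0(7/2) = (9/2)·(7/2)·(5/2)/[(-1)·(-2)·(-3)] = -105/16
L_1(7/2) = (11/2)·(7/2)·(5/2)/[(1)·(-1)·(-2)] = 385/16
L_2(7/2) = (11/2)·(9/2)·(5/2)/[(2)·(1)·(-1)] = -495/16
L_3(7/2) = (11/2)·(9/2)·(7/2)/[(3)·(2)·(1)] = 231/16
Sum: (-9)·(-105/16) + (-3)·(385/16) + 3·(-495/16) + 3·(231/16) = -501/8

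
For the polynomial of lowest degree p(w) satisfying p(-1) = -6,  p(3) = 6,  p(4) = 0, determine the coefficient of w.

33/5

L_0(w) = (w - 3)(w - 4) / [20] = (1/20)w^2 - (7/20)w + 3/5
L_1(w) = (w + 1)(w - 4) / [-4] = -(1/4)w^2 + (3/4)w + 1
L_2(w) = (w + 1)(w - 3) / [5] = (1/5)w^2 - (2/5)w - 3/5
p(w) = (-6)·L_0 + 6·L_1 + 0·L_2
Only the coefficient of w is needed; take it from each L_i and combine:
(-6)·(-7/20) + 6·(3/4) + 0·(-2/5) = 33/5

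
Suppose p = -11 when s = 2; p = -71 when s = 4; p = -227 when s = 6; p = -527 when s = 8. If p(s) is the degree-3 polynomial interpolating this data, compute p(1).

-2

Evaluate each Lagrange basis at s = 1:
L_0(1) = (-3)·(-5)·(-7)/[(-2)·(-4)·(-6)] = 35/16
L_1(1) = (-1)·(-5)·(-7)/[(2)·(-2)·(-4)] = -35/16
L_2(1) = (-1)·(-3)·(-7)/[(4)·(2)·(-2)] = 21/16
L_3(1) = (-1)·(-3)·(-5)/[(6)·(4)·(2)] = -5/16
Sum: (-11)·(35/16) + (-71)·(-35/16) + (-227)·(21/16) + (-527)·(-5/16) = -2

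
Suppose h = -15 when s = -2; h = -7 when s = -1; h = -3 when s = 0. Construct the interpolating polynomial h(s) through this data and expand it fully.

L_0(s) = (s + 1)s / [2] = (1/2)s^2 + (1/2)s
L_1(s) = (s + 2)s / [-1] = -s^2 - 2s
L_2(s) = (s + 2)(s + 1) / [2] = (1/2)s^2 + (3/2)s + 1
h(s) = (-15)·L_0 + (-7)·L_1 + (-3)·L_2
  (-15)·L_0(s) = -(15/2)s^2 - (15/2)s
  (-7)·L_1(s) = 7s^2 + 14s
  (-3)·L_2(s) = -(3/2)s^2 - (9/2)s - 3
Adding term by term: -2s^2 + 2s - 3

h(s) = -2s^2 + 2s - 3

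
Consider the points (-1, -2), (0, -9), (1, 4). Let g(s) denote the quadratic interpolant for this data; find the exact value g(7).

502

Evaluate each Lagrange basis at s = 7:
L_0(7) = (7)·(6)/[(-1)·(-2)] = 21
L_1(7) = (8)·(6)/[(1)·(-1)] = -48
L_2(7) = (8)·(7)/[(2)·(1)] = 28
Sum: (-2)·(21) + (-9)·(-48) + 4·(28) = 502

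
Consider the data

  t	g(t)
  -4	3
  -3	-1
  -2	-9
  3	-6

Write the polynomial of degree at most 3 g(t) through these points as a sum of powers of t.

g(t) = (103/210)t^3 + (169/70)t^2 - (551/105)t - 883/35

Newton's divided differences:
g[-4,-3] = (-1 - 3) / (-3 - (-4)) = -4
g[-3,-2] = (-9 - (-1)) / (-2 - (-3)) = -8
g[-2,3] = (-6 - (-9)) / (3 - (-2)) = 3/5
g[-4,-3,-2] = (-8 - (-4)) / (-2 - (-4)) = -2
g[-3,-2,3] = (3/5 - (-8)) / (3 - (-3)) = 43/30
g[-4,-3,-2,3] = (43/30 - (-2)) / (3 - (-4)) = 103/210
g(t) = 3 + (-4)·(t + 4) + (-2)·(t + 4)(t + 3) + (103/210)·(t + 4)(t + 3)(t + 2)
Expanding: g(t) = (103/210)t^3 + (169/70)t^2 - (551/105)t - 883/35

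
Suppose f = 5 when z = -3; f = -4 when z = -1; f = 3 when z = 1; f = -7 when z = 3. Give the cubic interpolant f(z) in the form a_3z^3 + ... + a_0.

Newton's divided differences:
f[-3,-1] = (-4 - 5) / (-1 - (-3)) = -9/2
f[-1,1] = (3 - (-4)) / (1 - (-1)) = 7/2
f[1,3] = (-7 - 3) / (3 - 1) = -5
f[-3,-1,1] = (7/2 - (-9/2)) / (1 - (-3)) = 2
f[-1,1,3] = (-5 - 7/2) / (3 - (-1)) = -17/8
f[-3,-1,1,3] = (-17/8 - 2) / (3 - (-3)) = -11/16
f(z) = 5 + (-9/2)·(z + 3) + 2·(z + 3)(z + 1) + (-11/16)·(z + 3)(z + 1)(z - 1)
Expanding: f(z) = -(11/16)z^3 - (1/16)z^2 + (67/16)z - 7/16

f(z) = -(11/16)z^3 - (1/16)z^2 + (67/16)z - 7/16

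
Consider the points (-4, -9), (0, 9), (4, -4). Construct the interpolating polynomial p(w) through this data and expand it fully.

Newton's divided differences:
p[-4,0] = (9 - (-9)) / (0 - (-4)) = 9/2
p[0,4] = (-4 - 9) / (4 - 0) = -13/4
p[-4,0,4] = (-13/4 - 9/2) / (4 - (-4)) = -31/32
p(w) = -9 + (9/2)·(w + 4) + (-31/32)·(w + 4)w
Expanding: p(w) = -(31/32)w^2 + (5/8)w + 9

p(w) = -(31/32)w^2 + (5/8)w + 9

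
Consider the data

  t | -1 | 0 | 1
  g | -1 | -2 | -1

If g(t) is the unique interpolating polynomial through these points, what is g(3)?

7

Using Newton's divided-difference form:
g[-1,0] = (-2 - (-1)) / (0 - (-1)) = -1
g[0,1] = (-1 - (-2)) / (1 - 0) = 1
g[-1,0,1] = (1 - (-1)) / (1 - (-1)) = 1
g(3) = -1 + (-1)·(4) + 1·(4)·(3) = 7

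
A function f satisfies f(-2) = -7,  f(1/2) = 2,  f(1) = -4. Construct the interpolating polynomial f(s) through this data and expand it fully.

Build the Lagrange basis polynomials:
L_0(s) = (s - 1/2)(s - 1) / [15/2] = (2/15)s^2 - (1/5)s + 1/15
L_1(s) = (s + 2)(s - 1) / [-5/4] = -(4/5)s^2 - (4/5)s + 8/5
L_2(s) = (s + 2)(s - 1/2) / [3/2] = (2/3)s^2 + s - 2/3
f(s) = (-7)·L_0 + 2·L_1 + (-4)·L_2
  (-7)·L_0(s) = -(14/15)s^2 + (7/5)s - 7/15
  2·L_1(s) = -(8/5)s^2 - (8/5)s + 16/5
  (-4)·L_2(s) = -(8/3)s^2 - 4s + 8/3
Adding term by term: -(26/5)s^2 - (21/5)s + 27/5

f(s) = -(26/5)s^2 - (21/5)s + 27/5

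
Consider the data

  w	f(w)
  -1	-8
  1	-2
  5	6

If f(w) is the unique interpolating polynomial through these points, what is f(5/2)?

13/8

L_0(5/2) = (3/2)·(-5/2)/[(-2)·(-6)] = -5/16
L_1(5/2) = (7/2)·(-5/2)/[(2)·(-4)] = 35/32
L_2(5/2) = (7/2)·(3/2)/[(6)·(4)] = 7/32
Sum: (-8)·(-5/16) + (-2)·(35/32) + 6·(7/32) = 13/8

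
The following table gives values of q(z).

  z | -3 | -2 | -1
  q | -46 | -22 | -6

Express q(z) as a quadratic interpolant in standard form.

q(z) = -4z^2 + 4z + 2

Newton's divided differences:
q[-3,-2] = (-22 - (-46)) / (-2 - (-3)) = 24
q[-2,-1] = (-6 - (-22)) / (-1 - (-2)) = 16
q[-3,-2,-1] = (16 - 24) / (-1 - (-3)) = -4
q(z) = -46 + 24·(z + 3) + (-4)·(z + 3)(z + 2)
Expanding: q(z) = -4z^2 + 4z + 2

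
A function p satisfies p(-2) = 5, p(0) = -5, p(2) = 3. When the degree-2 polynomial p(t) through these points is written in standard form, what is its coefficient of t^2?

The leading coefficient equals the top divided difference p[-2,0,2].
p[-2,0] = (-5 - 5) / (0 - (-2)) = -5
p[0,2] = (3 - (-5)) / (2 - 0) = 4
p[-2,0,2] = (4 - (-5)) / (2 - (-2)) = 9/4

9/4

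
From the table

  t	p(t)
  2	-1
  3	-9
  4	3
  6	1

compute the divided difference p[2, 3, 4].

p[2,3] = (-9 - (-1)) / (3 - 2) = -8
p[3,4] = (3 - (-9)) / (4 - 3) = 12
p[2,3,4] = (12 - (-8)) / (4 - 2) = 10

10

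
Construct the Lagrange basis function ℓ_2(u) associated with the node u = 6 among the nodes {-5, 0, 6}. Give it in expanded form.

ℓ_2(u) = (u + 5)u / [(11)·(6)]
       = (u^2 + 5u) / (66)

ℓ_2(u) = (1/66)u^2 + (5/66)u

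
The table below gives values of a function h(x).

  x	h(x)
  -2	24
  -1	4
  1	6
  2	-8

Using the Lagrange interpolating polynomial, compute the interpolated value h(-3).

Evaluate each Lagrange basis at x = -3:
L_0(-3) = (-2)·(-4)·(-5)/[(-1)·(-3)·(-4)] = 10/3
L_1(-3) = (-1)·(-4)·(-5)/[(1)·(-2)·(-3)] = -10/3
L_2(-3) = (-1)·(-2)·(-5)/[(3)·(2)·(-1)] = 5/3
L_3(-3) = (-1)·(-2)·(-4)/[(4)·(3)·(1)] = -2/3
Sum: 24·(10/3) + 4·(-10/3) + 6·(5/3) + (-8)·(-2/3) = 82

82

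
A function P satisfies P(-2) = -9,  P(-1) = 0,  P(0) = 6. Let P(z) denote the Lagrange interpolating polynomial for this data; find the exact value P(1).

Evaluate each Lagrange basis at z = 1:
L_0(1) = (2)·(1)/[(-1)·(-2)] = 1
L_1(1) = (3)·(1)/[(1)·(-1)] = -3
L_2(1) = (3)·(2)/[(2)·(1)] = 3
Sum: (-9)·(1) + 0 + 6·(3) = 9

9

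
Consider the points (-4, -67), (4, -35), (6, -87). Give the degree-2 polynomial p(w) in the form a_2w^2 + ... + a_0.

L_0(w) = (w - 4)(w - 6) / [80] = (1/80)w^2 - (1/8)w + 3/10
L_1(w) = (w + 4)(w - 6) / [-16] = -(1/16)w^2 + (1/8)w + 3/2
L_2(w) = (w + 4)(w - 4) / [20] = (1/20)w^2 - 4/5
p(w) = (-67)·L_0 + (-35)·L_1 + (-87)·L_2
  (-67)·L_0(w) = -(67/80)w^2 + (67/8)w - 201/10
  (-35)·L_1(w) = (35/16)w^2 - (35/8)w - 105/2
  (-87)·L_2(w) = -(87/20)w^2 + 348/5
Adding term by term: -3w^2 + 4w - 3

p(w) = -3w^2 + 4w - 3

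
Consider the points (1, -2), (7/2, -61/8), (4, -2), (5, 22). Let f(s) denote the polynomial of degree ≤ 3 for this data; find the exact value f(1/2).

Evaluate each Lagrange basis at s = 1/2:
L_0(1/2) = (-3)·(-7/2)·(-9/2)/[(-5/2)·(-3)·(-4)] = 63/40
L_1(1/2) = (-1/2)·(-7/2)·(-9/2)/[(5/2)·(-1/2)·(-3/2)] = -21/5
L_2(1/2) = (-1/2)·(-3)·(-9/2)/[(3)·(1/2)·(-1)] = 9/2
L_3(1/2) = (-1/2)·(-3)·(-7/2)/[(4)·(3/2)·(1)] = -7/8
Sum: (-2)·(63/40) + (-61/8)·(-21/5) + (-2)·(9/2) + 22·(-7/8) = 5/8

5/8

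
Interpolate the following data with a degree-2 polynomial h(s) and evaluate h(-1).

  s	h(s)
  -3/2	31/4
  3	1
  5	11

Evaluate each Lagrange basis at s = -1:
L_0(-1) = (-4)·(-6)/[(-9/2)·(-13/2)] = 32/39
L_1(-1) = (1/2)·(-6)/[(9/2)·(-2)] = 1/3
L_2(-1) = (1/2)·(-4)/[(13/2)·(2)] = -2/13
Sum: 31/4·(32/39) + 1·(1/3) + 11·(-2/13) = 5

5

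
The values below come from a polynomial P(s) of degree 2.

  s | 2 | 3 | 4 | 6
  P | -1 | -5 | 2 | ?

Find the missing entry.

The 3 known values determine P uniquely (degree ≤ 2).
Evaluate each Lagrange basis at s = 6:
L_0(6) = (3)·(2)/[(-1)·(-2)] = 3
L_1(6) = (4)·(2)/[(1)·(-1)] = -8
L_2(6) = (4)·(3)/[(2)·(1)] = 6
Sum: (-1)·(3) + (-5)·(-8) + 2·(6) = 49

49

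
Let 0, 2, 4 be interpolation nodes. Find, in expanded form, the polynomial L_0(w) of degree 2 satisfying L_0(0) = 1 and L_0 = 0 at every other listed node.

L_0(w) = (w - 2)(w - 4) / [(-2)·(-4)]
       = (w^2 - 6w + 8) / (8)

L_0(w) = (1/8)w^2 - (3/4)w + 1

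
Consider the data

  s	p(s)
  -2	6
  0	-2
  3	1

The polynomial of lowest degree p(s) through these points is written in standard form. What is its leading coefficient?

The leading coefficient equals the top divided difference p[-2,0,3].
p[-2,0] = (-2 - 6) / (0 - (-2)) = -4
p[0,3] = (1 - (-2)) / (3 - 0) = 1
p[-2,0,3] = (1 - (-4)) / (3 - (-2)) = 1

1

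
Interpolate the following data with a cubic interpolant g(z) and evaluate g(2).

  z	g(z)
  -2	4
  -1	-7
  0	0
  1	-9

-68

Using Newton's divided-difference form:
g[-2,-1] = (-7 - 4) / (-1 - (-2)) = -11
g[-1,0] = (0 - (-7)) / (0 - (-1)) = 7
g[0,1] = (-9 - 0) / (1 - 0) = -9
g[-2,-1,0] = (7 - (-11)) / (0 - (-2)) = 9
g[-1,0,1] = (-9 - 7) / (1 - (-1)) = -8
g[-2,-1,0,1] = (-8 - 9) / (1 - (-2)) = -17/3
g(2) = 4 + (-11)·(4) + 9·(4)·(3) + (-17/3)·(4)·(3)·(2) = -68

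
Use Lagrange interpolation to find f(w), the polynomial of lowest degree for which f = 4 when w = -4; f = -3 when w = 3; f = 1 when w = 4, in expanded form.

Build the Lagrange basis polynomials:
L_0(w) = (w - 3)(w - 4) / [56] = (1/56)w^2 - (1/8)w + 3/14
L_1(w) = (w + 4)(w - 4) / [-7] = -(1/7)w^2 + 16/7
L_2(w) = (w + 4)(w - 3) / [8] = (1/8)w^2 + (1/8)w - 3/2
f(w) = 4·L_0 + (-3)·L_1 + 1·L_2
  4·L_0(w) = (1/14)w^2 - (1/2)w + 6/7
  (-3)·L_1(w) = (3/7)w^2 - 48/7
  1·L_2(w) = (1/8)w^2 + (1/8)w - 3/2
Adding term by term: (5/8)w^2 - (3/8)w - 15/2

f(w) = (5/8)w^2 - (3/8)w - 15/2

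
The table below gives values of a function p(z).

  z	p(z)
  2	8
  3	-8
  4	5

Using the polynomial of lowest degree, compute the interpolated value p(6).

118

L_0(6) = (3)·(2)/[(-1)·(-2)] = 3
L_1(6) = (4)·(2)/[(1)·(-1)] = -8
L_2(6) = (4)·(3)/[(2)·(1)] = 6
Sum: 8·(3) + (-8)·(-8) + 5·(6) = 118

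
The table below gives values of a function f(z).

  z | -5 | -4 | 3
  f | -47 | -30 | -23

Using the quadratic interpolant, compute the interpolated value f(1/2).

L_0(1/2) = (9/2)·(-5/2)/[(-1)·(-8)] = -45/32
L_1(1/2) = (11/2)·(-5/2)/[(1)·(-7)] = 55/28
L_2(1/2) = (11/2)·(9/2)/[(8)·(7)] = 99/224
Sum: (-47)·(-45/32) + (-30)·(55/28) + (-23)·(99/224) = -3

-3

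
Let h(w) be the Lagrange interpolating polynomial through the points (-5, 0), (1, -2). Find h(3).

-8/3

Evaluate each Lagrange basis at w = 3:
L_0(3) = (2)/[(-6)] = -1/3
L_1(3) = (8)/[(6)] = 4/3
Sum: 0 + (-2)·(4/3) = -8/3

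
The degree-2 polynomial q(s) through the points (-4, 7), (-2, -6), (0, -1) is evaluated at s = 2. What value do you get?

22

Using Newton's divided-difference form:
q[-4,-2] = (-6 - 7) / (-2 - (-4)) = -13/2
q[-2,0] = (-1 - (-6)) / (0 - (-2)) = 5/2
q[-4,-2,0] = (5/2 - (-13/2)) / (0 - (-4)) = 9/4
q(2) = 7 + (-13/2)·(6) + (9/4)·(6)·(4) = 22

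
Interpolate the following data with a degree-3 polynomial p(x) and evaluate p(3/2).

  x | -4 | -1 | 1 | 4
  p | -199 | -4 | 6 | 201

113/8

L_0(3/2) = (5/2)·(1/2)·(-5/2)/[(-3)·(-5)·(-8)] = 5/192
L_1(3/2) = (11/2)·(1/2)·(-5/2)/[(3)·(-2)·(-5)] = -11/48
L_2(3/2) = (11/2)·(5/2)·(-5/2)/[(5)·(2)·(-3)] = 55/48
L_3(3/2) = (11/2)·(5/2)·(1/2)/[(8)·(5)·(3)] = 11/192
Sum: (-199)·(5/192) + (-4)·(-11/48) + 6·(55/48) + 201·(11/192) = 113/8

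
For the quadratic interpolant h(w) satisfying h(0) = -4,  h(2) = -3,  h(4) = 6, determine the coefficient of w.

-3/2

Build the Lagrange basis polynomials:
L_0(w) = (w - 2)(w - 4) / [8] = (1/8)w^2 - (3/4)w + 1
L_1(w) = w(w - 4) / [-4] = -(1/4)w^2 + w
L_2(w) = w(w - 2) / [8] = (1/8)w^2 - (1/4)w
h(w) = (-4)·L_0 + (-3)·L_1 + 6·L_2
Only the coefficient of w is needed; take it from each L_i and combine:
(-4)·(-3/4) + (-3)·(1) + 6·(-1/4) = -3/2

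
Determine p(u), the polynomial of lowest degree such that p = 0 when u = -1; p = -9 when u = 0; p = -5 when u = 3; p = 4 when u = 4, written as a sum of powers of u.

Newton's divided differences:
p[-1,0] = (-9 - 0) / (0 - (-1)) = -9
p[0,3] = (-5 - (-9)) / (3 - 0) = 4/3
p[3,4] = (4 - (-5)) / (4 - 3) = 9
p[-1,0,3] = (4/3 - (-9)) / (3 - (-1)) = 31/12
p[0,3,4] = (9 - 4/3) / (4 - 0) = 23/12
p[-1,0,3,4] = (23/12 - 31/12) / (4 - (-1)) = -2/15
p(u) = (-9)·(u + 1) + (31/12)·(u + 1)u + (-2/15)·(u + 1)u(u - 3)
Expanding: p(u) = -(2/15)u^3 + (57/20)u^2 - (361/60)u - 9

p(u) = -(2/15)u^3 + (57/20)u^2 - (361/60)u - 9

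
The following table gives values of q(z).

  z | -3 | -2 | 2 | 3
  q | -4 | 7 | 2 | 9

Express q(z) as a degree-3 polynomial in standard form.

Newton's divided differences:
q[-3,-2] = (7 - (-4)) / (-2 - (-3)) = 11
q[-2,2] = (2 - 7) / (2 - (-2)) = -5/4
q[2,3] = (9 - 2) / (3 - 2) = 7
q[-3,-2,2] = (-5/4 - 11) / (2 - (-3)) = -49/20
q[-2,2,3] = (7 - (-5/4)) / (3 - (-2)) = 33/20
q[-3,-2,2,3] = (33/20 - (-49/20)) / (3 - (-3)) = 41/60
q(z) = -4 + 11·(z + 3) + (-49/20)·(z + 3)(z + 2) + (41/60)·(z + 3)(z + 2)(z - 2)
Expanding: q(z) = (41/60)z^3 - (2/5)z^2 - (239/60)z + 61/10

q(z) = (41/60)z^3 - (2/5)z^2 - (239/60)z + 61/10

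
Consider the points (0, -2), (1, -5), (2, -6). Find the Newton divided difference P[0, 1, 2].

P[0,1] = (-5 - (-2)) / (1 - 0) = -3
P[1,2] = (-6 - (-5)) / (2 - 1) = -1
P[0,1,2] = (-1 - (-3)) / (2 - 0) = 1

1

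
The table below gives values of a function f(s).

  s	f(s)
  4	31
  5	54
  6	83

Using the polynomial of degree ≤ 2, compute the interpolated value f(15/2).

551/4

Using Newton's divided-difference form:
f[4,5] = (54 - 31) / (5 - 4) = 23
f[5,6] = (83 - 54) / (6 - 5) = 29
f[4,5,6] = (29 - 23) / (6 - 4) = 3
f(15/2) = 31 + 23·(7/2) + 3·(7/2)·(5/2) = 551/4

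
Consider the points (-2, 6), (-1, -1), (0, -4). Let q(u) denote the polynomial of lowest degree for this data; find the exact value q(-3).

L_0(-3) = (-2)·(-3)/[(-1)·(-2)] = 3
L_1(-3) = (-1)·(-3)/[(1)·(-1)] = -3
L_2(-3) = (-1)·(-2)/[(2)·(1)] = 1
Sum: 6·(3) + (-1)·(-3) + (-4)·(1) = 17

17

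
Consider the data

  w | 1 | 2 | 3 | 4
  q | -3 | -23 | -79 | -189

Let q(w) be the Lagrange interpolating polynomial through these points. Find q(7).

-1023

L_0(7) = (5)·(4)·(3)/[(-1)·(-2)·(-3)] = -10
L_1(7) = (6)·(4)·(3)/[(1)·(-1)·(-2)] = 36
L_2(7) = (6)·(5)·(3)/[(2)·(1)·(-1)] = -45
L_3(7) = (6)·(5)·(4)/[(3)·(2)·(1)] = 20
Sum: (-3)·(-10) + (-23)·(36) + (-79)·(-45) + (-189)·(20) = -1023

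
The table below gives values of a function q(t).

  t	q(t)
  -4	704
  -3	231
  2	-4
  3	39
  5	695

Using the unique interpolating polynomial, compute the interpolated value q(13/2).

18967/8

Using Newton's divided-difference form:
q[-4,-3] = (231 - 704) / (-3 - (-4)) = -473
q[-3,2] = (-4 - 231) / (2 - (-3)) = -47
q[2,3] = (39 - (-4)) / (3 - 2) = 43
q[3,5] = (695 - 39) / (5 - 3) = 328
q[-4,-3,2] = (-47 - (-473)) / (2 - (-4)) = 71
q[-3,2,3] = (43 - (-47)) / (3 - (-3)) = 15
q[2,3,5] = (328 - 43) / (5 - 2) = 95
q[-4,-3,2,3] = (15 - 71) / (3 - (-4)) = -8
q[-3,2,3,5] = (95 - 15) / (5 - (-3)) = 10
q[-4,-3,2,3,5] = (10 - (-8)) / (5 - (-4)) = 2
q(13/2) = 704 + (-473)·(21/2) + 71·(21/2)·(19/2) + (-8)·(21/2)·(19/2)·(9/2) + 2·(21/2)·(19/2)·(9/2)·(7/2) = 18967/8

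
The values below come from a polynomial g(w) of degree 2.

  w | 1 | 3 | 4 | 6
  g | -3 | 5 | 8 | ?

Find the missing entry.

12

The 3 known values determine g uniquely (degree ≤ 2).
Evaluate each Lagrange basis at w = 6:
L_0(6) = (3)·(2)/[(-2)·(-3)] = 1
L_1(6) = (5)·(2)/[(2)·(-1)] = -5
L_2(6) = (5)·(3)/[(3)·(1)] = 5
Sum: (-3)·(1) + 5·(-5) + 8·(5) = 12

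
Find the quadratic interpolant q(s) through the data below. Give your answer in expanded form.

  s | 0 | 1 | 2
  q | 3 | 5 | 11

q(s) = 2s^2 + 3

Newton's divided differences:
q[0,1] = (5 - 3) / (1 - 0) = 2
q[1,2] = (11 - 5) / (2 - 1) = 6
q[0,1,2] = (6 - 2) / (2 - 0) = 2
q(s) = 3 + 2·s + 2·s(s - 1)
Expanding: q(s) = 2s^2 + 3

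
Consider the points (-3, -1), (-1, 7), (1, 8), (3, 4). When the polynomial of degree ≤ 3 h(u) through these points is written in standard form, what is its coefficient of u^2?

-3/4

Build the Lagrange basis polynomials:
L_0(u) = (u + 1)(u - 1)(u - 3) / [-48] = -(1/48)u^3 + (1/16)u^2 + (1/48)u - 1/16
L_1(u) = (u + 3)(u - 1)(u - 3) / [16] = (1/16)u^3 - (1/16)u^2 - (9/16)u + 9/16
L_2(u) = (u + 3)(u + 1)(u - 3) / [-16] = -(1/16)u^3 - (1/16)u^2 + (9/16)u + 9/16
L_3(u) = (u + 3)(u + 1)(u - 1) / [48] = (1/48)u^3 + (1/16)u^2 - (1/48)u - 1/16
h(u) = (-1)·L_0 + 7·L_1 + 8·L_2 + 4·L_3
Only the coefficient of u^2 is needed; take it from each L_i and combine:
(-1)·(1/16) + 7·(-1/16) + 8·(-1/16) + 4·(1/16) = -3/4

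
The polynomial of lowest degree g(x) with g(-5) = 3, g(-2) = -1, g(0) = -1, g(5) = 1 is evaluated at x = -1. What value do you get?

-207/175

Using Newton's divided-difference form:
g[-5,-2] = (-1 - 3) / (-2 - (-5)) = -4/3
g[-2,0] = (-1 - (-1)) / (0 - (-2)) = 0
g[0,5] = (1 - (-1)) / (5 - 0) = 2/5
g[-5,-2,0] = (0 - (-4/3)) / (0 - (-5)) = 4/15
g[-2,0,5] = (2/5 - 0) / (5 - (-2)) = 2/35
g[-5,-2,0,5] = (2/35 - 4/15) / (5 - (-5)) = -11/525
g(-1) = 3 + (-4/3)·(4) + (4/15)·(4)·(1) + (-11/525)·(4)·(1)·(-1) = -207/175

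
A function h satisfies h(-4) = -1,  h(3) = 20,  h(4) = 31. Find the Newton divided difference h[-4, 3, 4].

1

h[-4,3] = (20 - (-1)) / (3 - (-4)) = 3
h[3,4] = (31 - 20) / (4 - 3) = 11
h[-4,3,4] = (11 - 3) / (4 - (-4)) = 1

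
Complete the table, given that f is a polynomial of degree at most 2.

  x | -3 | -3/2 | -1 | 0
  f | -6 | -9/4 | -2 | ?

-3

The 3 known values determine f uniquely (degree ≤ 2).
L_0(0) = (3/2)·(1)/[(-3/2)·(-2)] = 1/2
L_1(0) = (3)·(1)/[(3/2)·(-1/2)] = -4
L_2(0) = (3)·(3/2)/[(2)·(1/2)] = 9/2
Sum: (-6)·(1/2) + (-9/4)·(-4) + (-2)·(9/2) = -3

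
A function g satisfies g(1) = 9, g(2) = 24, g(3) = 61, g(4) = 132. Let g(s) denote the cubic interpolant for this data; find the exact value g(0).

Evaluate each Lagrange basis at s = 0:
L_0(0) = (-2)·(-3)·(-4)/[(-1)·(-2)·(-3)] = 4
L_1(0) = (-1)·(-3)·(-4)/[(1)·(-1)·(-2)] = -6
L_2(0) = (-1)·(-2)·(-4)/[(2)·(1)·(-1)] = 4
L_3(0) = (-1)·(-2)·(-3)/[(3)·(2)·(1)] = -1
Sum: 9·(4) + 24·(-6) + 61·(4) + 132·(-1) = 4

4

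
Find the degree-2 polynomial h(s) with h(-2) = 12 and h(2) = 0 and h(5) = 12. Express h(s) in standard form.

Newton's divided differences:
h[-2,2] = (0 - 12) / (2 - (-2)) = -3
h[2,5] = (12 - 0) / (5 - 2) = 4
h[-2,2,5] = (4 - (-3)) / (5 - (-2)) = 1
h(s) = 12 + (-3)·(s + 2) + 1·(s + 2)(s - 2)
Expanding: h(s) = s^2 - 3s + 2

h(s) = s^2 - 3s + 2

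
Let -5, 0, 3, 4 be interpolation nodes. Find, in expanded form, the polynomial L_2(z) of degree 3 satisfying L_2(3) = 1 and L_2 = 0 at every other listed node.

L_2(z) = -(1/24)z^3 - (1/24)z^2 + (5/6)z

L_2(z) = (z + 5)z(z - 4) / [(8)·(3)·(-1)]
       = (z^3 + z^2 - 20z) / (-24)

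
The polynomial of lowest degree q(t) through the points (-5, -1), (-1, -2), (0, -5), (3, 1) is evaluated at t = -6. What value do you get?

-41/4

L_0(-6) = (-5)·(-6)·(-9)/[(-4)·(-5)·(-8)] = 27/16
L_1(-6) = (-1)·(-6)·(-9)/[(4)·(-1)·(-4)] = -27/8
L_2(-6) = (-1)·(-5)·(-9)/[(5)·(1)·(-3)] = 3
L_3(-6) = (-1)·(-5)·(-6)/[(8)·(4)·(3)] = -5/16
Sum: (-1)·(27/16) + (-2)·(-27/8) + (-5)·(3) + 1·(-5/16) = -41/4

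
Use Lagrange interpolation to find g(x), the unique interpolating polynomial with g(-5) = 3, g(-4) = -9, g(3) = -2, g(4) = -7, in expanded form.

L_0(x) = (x + 4)(x - 3)(x - 4) / [-72] = -(1/72)x^3 + (1/24)x^2 + (2/9)x - 2/3
L_1(x) = (x + 5)(x - 3)(x - 4) / [56] = (1/56)x^3 - (1/28)x^2 - (23/56)x + 15/14
L_2(x) = (x + 5)(x + 4)(x - 4) / [-56] = -(1/56)x^3 - (5/56)x^2 + (2/7)x + 10/7
L_3(x) = (x + 5)(x + 4)(x - 3) / [72] = (1/72)x^3 + (1/12)x^2 - (7/72)x - 5/6
g(x) = 3·L_0 + (-9)·L_1 + (-2)·L_2 + (-7)·L_3
  3·L_0(x) = -(1/24)x^3 + (1/8)x^2 + (2/3)x - 2
  (-9)·L_1(x) = -(9/56)x^3 + (9/28)x^2 + (207/56)x - 135/14
  (-2)·L_2(x) = (1/28)x^3 + (5/28)x^2 - (4/7)x - 20/7
  (-7)·L_3(x) = -(7/72)x^3 - (7/12)x^2 + (49/72)x + 35/6
Adding term by term: -(19/72)x^3 + (1/24)x^2 + (161/36)x - 26/3

g(x) = -(19/72)x^3 + (1/24)x^2 + (161/36)x - 26/3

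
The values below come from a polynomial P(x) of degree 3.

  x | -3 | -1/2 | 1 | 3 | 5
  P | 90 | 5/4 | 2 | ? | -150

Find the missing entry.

The 4 known values determine P uniquely (degree ≤ 3).
L_0(3) = (7/2)·(2)·(-2)/[(-5/2)·(-4)·(-8)] = 7/40
L_1(3) = (6)·(2)·(-2)/[(5/2)·(-3/2)·(-11/2)] = -64/55
L_2(3) = (6)·(7/2)·(-2)/[(4)·(3/2)·(-4)] = 7/4
L_3(3) = (6)·(7/2)·(2)/[(8)·(11/2)·(4)] = 21/88
Sum: 90·(7/40) + 5/4·(-64/55) + 2·(7/4) + (-150)·(21/88) = -18

-18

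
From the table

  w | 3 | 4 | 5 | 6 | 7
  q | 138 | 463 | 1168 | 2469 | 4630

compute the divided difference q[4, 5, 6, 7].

q[4,5] = (1168 - 463) / (5 - 4) = 705
q[5,6] = (2469 - 1168) / (6 - 5) = 1301
q[6,7] = (4630 - 2469) / (7 - 6) = 2161
q[4,5,6] = (1301 - 705) / (6 - 4) = 298
q[5,6,7] = (2161 - 1301) / (7 - 5) = 430
q[4,5,6,7] = (430 - 298) / (7 - 4) = 44

44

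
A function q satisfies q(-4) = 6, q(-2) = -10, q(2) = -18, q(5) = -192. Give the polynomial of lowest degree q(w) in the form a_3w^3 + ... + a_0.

q(w) = -w^3 - 3w^2 + 2w - 2

L_0(w) = (w + 2)(w - 2)(w - 5) / [-108] = -(1/108)w^3 + (5/108)w^2 + (1/27)w - 5/27
L_1(w) = (w + 4)(w - 2)(w - 5) / [56] = (1/56)w^3 - (3/56)w^2 - (9/28)w + 5/7
L_2(w) = (w + 4)(w + 2)(w - 5) / [-72] = -(1/72)w^3 - (1/72)w^2 + (11/36)w + 5/9
L_3(w) = (w + 4)(w + 2)(w - 2) / [189] = (1/189)w^3 + (4/189)w^2 - (4/189)w - 16/189
q(w) = 6·L_0 + (-10)·L_1 + (-18)·L_2 + (-192)·L_3
  6·L_0(w) = -(1/18)w^3 + (5/18)w^2 + (2/9)w - 10/9
  (-10)·L_1(w) = -(5/28)w^3 + (15/28)w^2 + (45/14)w - 50/7
  (-18)·L_2(w) = (1/4)w^3 + (1/4)w^2 - (11/2)w - 10
  (-192)·L_3(w) = -(64/63)w^3 - (256/63)w^2 + (256/63)w + 1024/63
Adding term by term: -w^3 - 3w^2 + 2w - 2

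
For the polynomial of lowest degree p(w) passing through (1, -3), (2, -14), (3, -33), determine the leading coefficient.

The leading coefficient equals the top divided difference p[1,2,3].
p[1,2] = (-14 - (-3)) / (2 - 1) = -11
p[2,3] = (-33 - (-14)) / (3 - 2) = -19
p[1,2,3] = (-19 - (-11)) / (3 - 1) = -4

-4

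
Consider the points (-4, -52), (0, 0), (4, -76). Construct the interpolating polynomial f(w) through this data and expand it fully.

L_0(w) = w(w - 4) / [32] = (1/32)w^2 - (1/8)w
L_1(w) = (w + 4)(w - 4) / [-16] = -(1/16)w^2 + 1
L_2(w) = (w + 4)w / [32] = (1/32)w^2 + (1/8)w
f(w) = (-52)·L_0 + 0·L_1 + (-76)·L_2
  (-52)·L_0(w) = -(13/8)w^2 + (13/2)w
  0·L_1(w) = 0
  (-76)·L_2(w) = -(19/8)w^2 - (19/2)w
Adding term by term: -4w^2 - 3w

f(w) = -4w^2 - 3w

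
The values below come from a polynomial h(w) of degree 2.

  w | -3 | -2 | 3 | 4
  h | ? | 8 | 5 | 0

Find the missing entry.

21/5

The 3 known values determine h uniquely (degree ≤ 2).
Evaluate each Lagrange basis at w = -3:
L_0(-3) = (-6)·(-7)/[(-5)·(-6)] = 7/5
L_1(-3) = (-1)·(-7)/[(5)·(-1)] = -7/5
L_2(-3) = (-1)·(-6)/[(6)·(1)] = 1
Sum: 8·(7/5) + 5·(-7/5) + 0 = 21/5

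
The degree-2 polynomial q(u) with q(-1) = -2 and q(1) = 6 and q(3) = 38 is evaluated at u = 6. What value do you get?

Evaluate each Lagrange basis at u = 6:
L_0(6) = (5)·(3)/[(-2)·(-4)] = 15/8
L_1(6) = (7)·(3)/[(2)·(-2)] = -21/4
L_2(6) = (7)·(5)/[(4)·(2)] = 35/8
Sum: (-2)·(15/8) + 6·(-21/4) + 38·(35/8) = 131

131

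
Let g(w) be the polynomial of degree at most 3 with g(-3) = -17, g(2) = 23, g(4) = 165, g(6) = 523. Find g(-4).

Evaluate each Lagrange basis at w = -4:
L_0(-4) = (-6)·(-8)·(-10)/[(-5)·(-7)·(-9)] = 32/21
L_1(-4) = (-1)·(-8)·(-10)/[(5)·(-2)·(-4)] = -2
L_2(-4) = (-1)·(-6)·(-10)/[(7)·(2)·(-2)] = 15/7
L_3(-4) = (-1)·(-6)·(-8)/[(9)·(4)·(2)] = -2/3
Sum: (-17)·(32/21) + 23·(-2) + 165·(15/7) + 523·(-2/3) = -67

-67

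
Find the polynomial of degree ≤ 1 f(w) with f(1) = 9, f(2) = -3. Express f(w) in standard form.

Build the Lagrange basis polynomials:
L_0(w) = (w - 2) / [-1] = -w + 2
L_1(w) = (w - 1) / [1] = w - 1
f(w) = 9·L_0 + (-3)·L_1
  9·L_0(w) = -9w + 18
  (-3)·L_1(w) = -3w + 3
Adding term by term: -12w + 21

f(w) = -12w + 21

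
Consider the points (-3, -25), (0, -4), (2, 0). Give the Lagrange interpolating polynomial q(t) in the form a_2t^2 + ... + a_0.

L_0(t) = t(t - 2) / [15] = (1/15)t^2 - (2/15)t
L_1(t) = (t + 3)(t - 2) / [-6] = -(1/6)t^2 - (1/6)t + 1
L_2(t) = (t + 3)t / [10] = (1/10)t^2 + (3/10)t
q(t) = (-25)·L_0 + (-4)·L_1 + 0·L_2
  (-25)·L_0(t) = -(5/3)t^2 + (10/3)t
  (-4)·L_1(t) = (2/3)t^2 + (2/3)t - 4
  0·L_2(t) = 0
Adding term by term: -t^2 + 4t - 4

q(t) = -t^2 + 4t - 4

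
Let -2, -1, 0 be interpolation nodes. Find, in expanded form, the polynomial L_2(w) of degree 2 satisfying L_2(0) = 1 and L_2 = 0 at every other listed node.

L_2(w) = (w + 2)(w + 1) / [(2)·(1)]
       = (w^2 + 3w + 2) / (2)

L_2(w) = (1/2)w^2 + (3/2)w + 1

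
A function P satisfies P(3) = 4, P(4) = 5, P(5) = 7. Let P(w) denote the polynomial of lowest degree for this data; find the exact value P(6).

L_0(6) = (2)·(1)/[(-1)·(-2)] = 1
L_1(6) = (3)·(1)/[(1)·(-1)] = -3
L_2(6) = (3)·(2)/[(2)·(1)] = 3
Sum: 4·(1) + 5·(-3) + 7·(3) = 10

10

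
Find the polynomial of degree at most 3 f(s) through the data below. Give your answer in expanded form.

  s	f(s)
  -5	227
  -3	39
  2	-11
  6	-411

Build the Lagrange basis polynomials:
L_0(s) = (s + 3)(s - 2)(s - 6) / [-154] = -(1/154)s^3 + (5/154)s^2 + (6/77)s - 18/77
L_1(s) = (s + 5)(s - 2)(s - 6) / [90] = (1/90)s^3 - (1/30)s^2 - (14/45)s + 2/3
L_2(s) = (s + 5)(s + 3)(s - 6) / [-140] = -(1/140)s^3 - (1/70)s^2 + (33/140)s + 9/14
L_3(s) = (s + 5)(s + 3)(s - 2) / [396] = (1/396)s^3 + (1/66)s^2 - (1/396)s - 5/66
f(s) = 227·L_0 + 39·L_1 + (-11)·L_2 + (-411)·L_3
  227·L_0(s) = -(227/154)s^3 + (1135/154)s^2 + (1362/77)s - 4086/77
  39·L_1(s) = (13/30)s^3 - (13/10)s^2 - (182/15)s + 26
  (-11)·L_2(s) = (11/140)s^3 + (11/70)s^2 - (363/140)s - 99/14
  (-411)·L_3(s) = -(137/132)s^3 - (137/22)s^2 + (137/132)s + 685/22
Adding term by term: -2s^3 + 4s - 3

f(s) = -2s^3 + 4s - 3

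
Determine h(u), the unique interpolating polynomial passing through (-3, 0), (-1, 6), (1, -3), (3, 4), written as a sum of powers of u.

h(u) = (31/48)u^3 + (1/16)u^2 - (247/48)u + 23/16

Build the Lagrange basis polynomials:
L_0(u) = (u + 1)(u - 1)(u - 3) / [-48] = -(1/48)u^3 + (1/16)u^2 + (1/48)u - 1/16
L_1(u) = (u + 3)(u - 1)(u - 3) / [16] = (1/16)u^3 - (1/16)u^2 - (9/16)u + 9/16
L_2(u) = (u + 3)(u + 1)(u - 3) / [-16] = -(1/16)u^3 - (1/16)u^2 + (9/16)u + 9/16
L_3(u) = (u + 3)(u + 1)(u - 1) / [48] = (1/48)u^3 + (1/16)u^2 - (1/48)u - 1/16
h(u) = 0·L_0 + 6·L_1 + (-3)·L_2 + 4·L_3
  0·L_0(u) = 0
  6·L_1(u) = (3/8)u^3 - (3/8)u^2 - (27/8)u + 27/8
  (-3)·L_2(u) = (3/16)u^3 + (3/16)u^2 - (27/16)u - 27/16
  4·L_3(u) = (1/12)u^3 + (1/4)u^2 - (1/12)u - 1/4
Adding term by term: (31/48)u^3 + (1/16)u^2 - (247/48)u + 23/16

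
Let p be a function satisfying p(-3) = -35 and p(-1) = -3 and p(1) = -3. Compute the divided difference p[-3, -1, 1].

-4

p[-3,-1] = (-3 - (-35)) / (-1 - (-3)) = 16
p[-1,1] = (-3 - (-3)) / (1 - (-1)) = 0
p[-3,-1,1] = (0 - 16) / (1 - (-3)) = -4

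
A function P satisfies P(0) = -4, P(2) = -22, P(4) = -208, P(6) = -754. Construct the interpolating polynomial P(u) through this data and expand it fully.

P(u) = -4u^3 + 3u^2 + u - 4

Build the Lagrange basis polynomials:
L_0(u) = (u - 2)(u - 4)(u - 6) / [-48] = -(1/48)u^3 + (1/4)u^2 - (11/12)u + 1
L_1(u) = u(u - 4)(u - 6) / [16] = (1/16)u^3 - (5/8)u^2 + (3/2)u
L_2(u) = u(u - 2)(u - 6) / [-16] = -(1/16)u^3 + (1/2)u^2 - (3/4)u
L_3(u) = u(u - 2)(u - 4) / [48] = (1/48)u^3 - (1/8)u^2 + (1/6)u
P(u) = (-4)·L_0 + (-22)·L_1 + (-208)·L_2 + (-754)·L_3
  (-4)·L_0(u) = (1/12)u^3 - u^2 + (11/3)u - 4
  (-22)·L_1(u) = -(11/8)u^3 + (55/4)u^2 - 33u
  (-208)·L_2(u) = 13u^3 - 104u^2 + 156u
  (-754)·L_3(u) = -(377/24)u^3 + (377/4)u^2 - (377/3)u
Adding term by term: -4u^3 + 3u^2 + u - 4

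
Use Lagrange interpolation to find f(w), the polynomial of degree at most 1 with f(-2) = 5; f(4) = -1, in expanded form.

f(w) = -w + 3

L_0(w) = (w - 4) / [-6] = -(1/6)w + 2/3
L_1(w) = (w + 2) / [6] = (1/6)w + 1/3
f(w) = 5·L_0 + (-1)·L_1
  5·L_0(w) = -(5/6)w + 10/3
  (-1)·L_1(w) = -(1/6)w - 1/3
Adding term by term: -w + 3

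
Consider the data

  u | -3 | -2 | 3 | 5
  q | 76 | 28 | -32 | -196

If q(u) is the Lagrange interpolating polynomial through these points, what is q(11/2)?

Evaluate each Lagrange basis at u = 11/2:
L_0(11/2) = (15/2)·(5/2)·(1/2)/[(-1)·(-6)·(-8)] = -25/128
L_1(11/2) = (17/2)·(5/2)·(1/2)/[(1)·(-5)·(-7)] = 17/56
L_2(11/2) = (17/2)·(15/2)·(1/2)/[(6)·(5)·(-2)] = -17/32
L_3(11/2) = (17/2)·(15/2)·(5/2)/[(8)·(7)·(2)] = 1275/896
Sum: 76·(-25/128) + 28·(17/56) + (-32)·(-17/32) + (-196)·(1275/896) = -1073/4

-1073/4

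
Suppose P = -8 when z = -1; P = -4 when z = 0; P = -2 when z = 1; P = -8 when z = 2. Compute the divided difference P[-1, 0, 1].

-1

P[-1,0] = (-4 - (-8)) / (0 - (-1)) = 4
P[0,1] = (-2 - (-4)) / (1 - 0) = 2
P[-1,0,1] = (2 - 4) / (1 - (-1)) = -1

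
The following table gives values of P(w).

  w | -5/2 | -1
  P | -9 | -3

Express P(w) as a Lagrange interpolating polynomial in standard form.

L_0(w) = (w + 1) / [-3/2] = -(2/3)w - 2/3
L_1(w) = (w + 5/2) / [3/2] = (2/3)w + 5/3
P(w) = (-9)·L_0 + (-3)·L_1
  (-9)·L_0(w) = 6w + 6
  (-3)·L_1(w) = -2w - 5
Adding term by term: 4w + 1

P(w) = 4w + 1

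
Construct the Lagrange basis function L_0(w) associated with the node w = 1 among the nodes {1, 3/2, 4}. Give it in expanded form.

L_0(w) = (w - 3/2)(w - 4) / [(-1/2)·(-3)]
       = (w^2 - (11/2)w + 6) / (3/2)

L_0(w) = (2/3)w^2 - (11/3)w + 4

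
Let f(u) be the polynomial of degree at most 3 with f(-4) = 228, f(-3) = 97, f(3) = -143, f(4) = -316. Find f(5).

Using Newton's divided-difference form:
f[-4,-3] = (97 - 228) / (-3 - (-4)) = -131
f[-3,3] = (-143 - 97) / (3 - (-3)) = -40
f[3,4] = (-316 - (-143)) / (4 - 3) = -173
f[-4,-3,3] = (-40 - (-131)) / (3 - (-4)) = 13
f[-3,3,4] = (-173 - (-40)) / (4 - (-3)) = -19
f[-4,-3,3,4] = (-19 - 13) / (4 - (-4)) = -4
f(5) = 228 + (-131)·(9) + 13·(9)·(8) + (-4)·(9)·(8)·(2) = -591

-591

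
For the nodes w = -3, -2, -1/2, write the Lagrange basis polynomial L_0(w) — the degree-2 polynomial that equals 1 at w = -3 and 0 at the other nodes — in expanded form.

L_0(w) = (w + 2)(w + 1/2) / [(-1)·(-5/2)]
       = (w^2 + (5/2)w + 1) / (5/2)

L_0(w) = (2/5)w^2 + w + 2/5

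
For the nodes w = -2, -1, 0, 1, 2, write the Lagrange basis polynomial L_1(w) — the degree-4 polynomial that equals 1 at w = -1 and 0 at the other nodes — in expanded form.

L_1(w) = (w + 2)w(w - 1)(w - 2) / [(1)·(-1)·(-2)·(-3)]
       = (w^4 - w^3 - 4w^2 + 4w) / (-6)

L_1(w) = -(1/6)w^4 + (1/6)w^3 + (2/3)w^2 - (2/3)w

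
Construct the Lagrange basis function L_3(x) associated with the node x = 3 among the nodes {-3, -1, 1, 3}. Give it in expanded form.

L_3(x) = (1/48)x^3 + (1/16)x^2 - (1/48)x - 1/16

L_3(x) = (x + 3)(x + 1)(x - 1) / [(6)·(4)·(2)]
       = (x^3 + 3x^2 - x - 3) / (48)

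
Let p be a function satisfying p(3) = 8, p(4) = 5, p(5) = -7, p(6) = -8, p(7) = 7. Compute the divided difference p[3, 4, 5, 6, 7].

p[3,4] = (5 - 8) / (4 - 3) = -3
p[4,5] = (-7 - 5) / (5 - 4) = -12
p[5,6] = (-8 - (-7)) / (6 - 5) = -1
p[6,7] = (7 - (-8)) / (7 - 6) = 15
p[3,4,5] = (-12 - (-3)) / (5 - 3) = -9/2
p[4,5,6] = (-1 - (-12)) / (6 - 4) = 11/2
p[5,6,7] = (15 - (-1)) / (7 - 5) = 8
p[3,4,5,6] = (11/2 - (-9/2)) / (6 - 3) = 10/3
p[4,5,6,7] = (8 - 11/2) / (7 - 4) = 5/6
p[3,4,5,6,7] = (5/6 - 10/3) / (7 - 3) = -5/8

-5/8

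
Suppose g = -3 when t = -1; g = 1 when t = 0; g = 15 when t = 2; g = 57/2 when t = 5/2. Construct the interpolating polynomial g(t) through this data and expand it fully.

g(t) = 2t^3 - t^2 + t + 1

Build the Lagrange basis polynomials:
L_0(t) = t(t - 2)(t - 5/2) / [-21/2] = -(2/21)t^3 + (3/7)t^2 - (10/21)t
L_1(t) = (t + 1)(t - 2)(t - 5/2) / [5] = (1/5)t^3 - (7/10)t^2 + (1/10)t + 1
L_2(t) = (t + 1)t(t - 5/2) / [-3] = -(1/3)t^3 + (1/2)t^2 + (5/6)t
L_3(t) = (t + 1)t(t - 2) / [35/8] = (8/35)t^3 - (8/35)t^2 - (16/35)t
g(t) = (-3)·L_0 + 1·L_1 + 15·L_2 + (57/2)·L_3
  (-3)·L_0(t) = (2/7)t^3 - (9/7)t^2 + (10/7)t
  1·L_1(t) = (1/5)t^3 - (7/10)t^2 + (1/10)t + 1
  15·L_2(t) = -5t^3 + (15/2)t^2 + (25/2)t
  (57/2)·L_3(t) = (228/35)t^3 - (228/35)t^2 - (456/35)t
Adding term by term: 2t^3 - t^2 + t + 1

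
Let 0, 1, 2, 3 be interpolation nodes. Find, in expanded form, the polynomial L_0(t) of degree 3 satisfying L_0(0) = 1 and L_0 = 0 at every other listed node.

L_0(t) = (t - 1)(t - 2)(t - 3) / [(-1)·(-2)·(-3)]
       = (t^3 - 6t^2 + 11t - 6) / (-6)

L_0(t) = -(1/6)t^3 + t^2 - (11/6)t + 1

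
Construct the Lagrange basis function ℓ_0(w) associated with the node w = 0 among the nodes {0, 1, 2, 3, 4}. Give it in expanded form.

ℓ_0(w) = (1/24)w^4 - (5/12)w^3 + (35/24)w^2 - (25/12)w + 1

ℓ_0(w) = (w - 1)(w - 2)(w - 3)(w - 4) / [(-1)·(-2)·(-3)·(-4)]
       = (w^4 - 10w^3 + 35w^2 - 50w + 24) / (24)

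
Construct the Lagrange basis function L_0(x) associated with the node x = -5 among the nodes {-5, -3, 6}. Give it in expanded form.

L_0(x) = (1/22)x^2 - (3/22)x - 9/11

L_0(x) = (x + 3)(x - 6) / [(-2)·(-11)]
       = (x^2 - 3x - 18) / (22)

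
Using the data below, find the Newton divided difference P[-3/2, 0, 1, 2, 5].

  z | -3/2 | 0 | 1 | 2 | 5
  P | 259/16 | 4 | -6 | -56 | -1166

-1

P[-3/2,0] = (4 - 259/16) / (0 - (-3/2)) = -65/8
P[0,1] = (-6 - 4) / (1 - 0) = -10
P[1,2] = (-56 - (-6)) / (2 - 1) = -50
P[2,5] = (-1166 - (-56)) / (5 - 2) = -370
P[-3/2,0,1] = (-10 - (-65/8)) / (1 - (-3/2)) = -3/4
P[0,1,2] = (-50 - (-10)) / (2 - 0) = -20
P[1,2,5] = (-370 - (-50)) / (5 - 1) = -80
P[-3/2,0,1,2] = (-20 - (-3/4)) / (2 - (-3/2)) = -11/2
P[0,1,2,5] = (-80 - (-20)) / (5 - 0) = -12
P[-3/2,0,1,2,5] = (-12 - (-11/2)) / (5 - (-3/2)) = -1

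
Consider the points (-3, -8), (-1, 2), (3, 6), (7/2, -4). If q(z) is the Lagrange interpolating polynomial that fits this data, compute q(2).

Evaluate each Lagrange basis at z = 2:
L_0(2) = (3)·(-1)·(-3/2)/[(-2)·(-6)·(-13/2)] = -3/52
L_1(2) = (5)·(-1)·(-3/2)/[(2)·(-4)·(-9/2)] = 5/24
L_2(2) = (5)·(3)·(-3/2)/[(6)·(4)·(-1/2)] = 15/8
L_3(2) = (5)·(3)·(-1)/[(13/2)·(9/2)·(1/2)] = -40/39
Sum: (-8)·(-3/52) + 2·(5/24) + 6·(15/8) + (-4)·(-40/39) = 211/13

211/13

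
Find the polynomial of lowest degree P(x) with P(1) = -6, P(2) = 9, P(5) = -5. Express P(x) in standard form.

P(x) = -(59/12)x^2 + (119/4)x - 185/6

Newton's divided differences:
P[1,2] = (9 - (-6)) / (2 - 1) = 15
P[2,5] = (-5 - 9) / (5 - 2) = -14/3
P[1,2,5] = (-14/3 - 15) / (5 - 1) = -59/12
P(x) = -6 + 15·(x - 1) + (-59/12)·(x - 1)(x - 2)
Expanding: P(x) = -(59/12)x^2 + (119/4)x - 185/6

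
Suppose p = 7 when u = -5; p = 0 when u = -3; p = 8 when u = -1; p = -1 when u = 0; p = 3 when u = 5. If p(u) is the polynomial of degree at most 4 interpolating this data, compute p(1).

-953/50

L_0(1) = (4)·(2)·(1)·(-4)/[(-2)·(-4)·(-5)·(-10)] = -2/25
L_1(1) = (6)·(2)·(1)·(-4)/[(2)·(-2)·(-3)·(-8)] = 1/2
L_2(1) = (6)·(4)·(1)·(-4)/[(4)·(2)·(-1)·(-6)] = -2
L_3(1) = (6)·(4)·(2)·(-4)/[(5)·(3)·(1)·(-5)] = 64/25
L_4(1) = (6)·(4)·(2)·(1)/[(10)·(8)·(6)·(5)] = 1/50
Sum: 7·(-2/25) + 0 + 8·(-2) + (-1)·(64/25) + 3·(1/50) = -953/50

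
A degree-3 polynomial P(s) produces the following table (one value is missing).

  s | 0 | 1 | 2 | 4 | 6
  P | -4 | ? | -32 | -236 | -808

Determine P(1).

-8

The 4 known values determine P uniquely (degree ≤ 3).
Evaluate each Lagrange basis at s = 1:
L_0(1) = (-1)·(-3)·(-5)/[(-2)·(-4)·(-6)] = 5/16
L_1(1) = (1)·(-3)·(-5)/[(2)·(-2)·(-4)] = 15/16
L_2(1) = (1)·(-1)·(-5)/[(4)·(2)·(-2)] = -5/16
L_3(1) = (1)·(-1)·(-3)/[(6)·(4)·(2)] = 1/16
Sum: (-4)·(5/16) + (-32)·(15/16) + (-236)·(-5/16) + (-808)·(1/16) = -8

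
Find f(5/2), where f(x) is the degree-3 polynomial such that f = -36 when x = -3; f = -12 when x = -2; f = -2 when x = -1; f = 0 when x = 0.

75/8

Using Newton's divided-difference form:
f[-3,-2] = (-12 - (-36)) / (-2 - (-3)) = 24
f[-2,-1] = (-2 - (-12)) / (-1 - (-2)) = 10
f[-1,0] = (0 - (-2)) / (0 - (-1)) = 2
f[-3,-2,-1] = (10 - 24) / (-1 - (-3)) = -7
f[-2,-1,0] = (2 - 10) / (0 - (-2)) = -4
f[-3,-2,-1,0] = (-4 - (-7)) / (0 - (-3)) = 1
f(5/2) = -36 + 24·(11/2) + (-7)·(11/2)·(9/2) + 1·(11/2)·(9/2)·(7/2) = 75/8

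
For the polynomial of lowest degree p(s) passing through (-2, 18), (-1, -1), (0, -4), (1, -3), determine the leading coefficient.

The leading coefficient equals the top divided difference p[-2,-1,0,1].
p[-2,-1] = (-1 - 18) / (-1 - (-2)) = -19
p[-1,0] = (-4 - (-1)) / (0 - (-1)) = -3
p[0,1] = (-3 - (-4)) / (1 - 0) = 1
p[-2,-1,0] = (-3 - (-19)) / (0 - (-2)) = 8
p[-1,0,1] = (1 - (-3)) / (1 - (-1)) = 2
p[-2,-1,0,1] = (2 - 8) / (1 - (-2)) = -2

-2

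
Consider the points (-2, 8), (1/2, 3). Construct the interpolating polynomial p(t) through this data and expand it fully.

Build the Lagrange basis polynomials:
L_0(t) = (t - 1/2) / [-5/2] = -(2/5)t + 1/5
L_1(t) = (t + 2) / [5/2] = (2/5)t + 4/5
p(t) = 8·L_0 + 3·L_1
  8·L_0(t) = -(16/5)t + 8/5
  3·L_1(t) = (6/5)t + 12/5
Adding term by term: -2t + 4

p(t) = -2t + 4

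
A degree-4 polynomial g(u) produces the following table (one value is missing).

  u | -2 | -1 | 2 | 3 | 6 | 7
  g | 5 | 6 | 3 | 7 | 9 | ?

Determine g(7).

-88/7

The 5 known values determine g uniquely (degree ≤ 4).
Evaluate each Lagrange basis at u = 7:
L_0(7) = (8)·(5)·(4)·(1)/[(-1)·(-4)·(-5)·(-8)] = 1
L_1(7) = (9)·(5)·(4)·(1)/[(1)·(-3)·(-4)·(-7)] = -15/7
L_2(7) = (9)·(8)·(4)·(1)/[(4)·(3)·(-1)·(-4)] = 6
L_3(7) = (9)·(8)·(5)·(1)/[(5)·(4)·(1)·(-3)] = -6
L_4(7) = (9)·(8)·(5)·(4)/[(8)·(7)·(4)·(3)] = 15/7
Sum: 5·(1) + 6·(-15/7) + 3·(6) + 7·(-6) + 9·(15/7) = -88/7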